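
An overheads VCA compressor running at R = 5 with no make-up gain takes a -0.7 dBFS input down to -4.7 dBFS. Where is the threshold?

-5.7 dBFS

Let T be the threshold. Output overshoot = (input overshoot)/R, so -4.7 − T = (-0.7 − T)/5.
5·(-4.7 − T) = -0.7 − T → 4·T = -23.5 − (-0.7) = -22.8.
T = -22.8/4 = -5.7 dBFS.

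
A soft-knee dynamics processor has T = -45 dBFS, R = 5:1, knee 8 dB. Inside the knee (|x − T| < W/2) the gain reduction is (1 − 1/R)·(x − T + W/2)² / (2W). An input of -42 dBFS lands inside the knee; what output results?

-44.45 dBFS

x − T + W/2 = -42 − (-45) + 4 = 7.
GR = (1 − 1/5) × 7² / 16 = 0.8 × 49 / 16 = 2.45 dB.
Output = -42 − 2.45 = -44.45 dBFS.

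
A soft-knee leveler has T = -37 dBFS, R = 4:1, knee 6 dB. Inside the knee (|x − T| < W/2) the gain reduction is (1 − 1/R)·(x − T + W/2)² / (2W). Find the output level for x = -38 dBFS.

x − T + W/2 = -38 − (-37) + 3 = 2.
GR = (1 − 1/4) × 2² / 12 = 0.75 × 4 / 12 = 0.25 dB.
Output = -38 − 0.25 = -38.25 dBFS.

-38.25 dBFS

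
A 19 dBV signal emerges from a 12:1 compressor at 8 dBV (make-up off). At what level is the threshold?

Input is 12 dB above T (since output overshoot × R = input overshoot: (8 − T)·12 = 19 − T gives T = 7 dBV).
Check: 7 + (19 − 7)/12 = 7 + 1 = 8 dBV. ✓

7 dBV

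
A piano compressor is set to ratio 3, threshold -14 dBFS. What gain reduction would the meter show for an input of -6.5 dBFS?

-6.5 dBFS exceeds the threshold by 7.5 dB.
At 3:1, output sits 7.5/3 = 2.5 dB above threshold.
GR = overshoot in − overshoot out = 7.5 − 2.5 = 5 dB.

5 dB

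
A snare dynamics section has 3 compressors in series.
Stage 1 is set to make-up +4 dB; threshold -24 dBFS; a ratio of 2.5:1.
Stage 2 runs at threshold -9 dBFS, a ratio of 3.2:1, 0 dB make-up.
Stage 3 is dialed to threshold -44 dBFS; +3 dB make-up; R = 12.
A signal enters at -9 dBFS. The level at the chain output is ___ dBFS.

Stage 1: overshoot 15 dB → 15/2.5 = 6 dB → -18 dBFS; +4 dB make-up → -14 dBFS.
Stage 2: below threshold (-14 ≤ -9); passes unchanged; output -14 dBFS.
Stage 3: 30 dB above -44 dBFS, reduced 12:1 to 2.5 dB above → -41.5 dBFS; +3 dB make-up → -38.5 dBFS.

-38.5 dBFS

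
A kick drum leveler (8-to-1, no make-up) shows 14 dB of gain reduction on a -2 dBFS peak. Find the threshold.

-18 dBFS

Input is 16 dB above T (since output overshoot × R = input overshoot: (-16 − T)·8 = -2 − T gives T = -18 dBFS).
Check: -18 + (-2 − (-18))/8 = -18 + 2 = -16 dBFS. ✓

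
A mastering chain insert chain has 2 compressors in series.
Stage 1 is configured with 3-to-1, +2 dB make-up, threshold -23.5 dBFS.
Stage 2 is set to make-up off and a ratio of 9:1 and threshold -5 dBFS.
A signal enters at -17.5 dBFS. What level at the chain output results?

Stage 1: -17.5 dBFS is 6 dB over -23.5 dBFS; at 3:1 that becomes 2 dB over, giving -21.5 dBFS; +2 dB make-up → -19.5 dBFS.
Stage 2: -19.5 dBFS ≤ -5 dBFS, so stage 2 doesn't engage; output -19.5 dBFS.

-19.5 dBFS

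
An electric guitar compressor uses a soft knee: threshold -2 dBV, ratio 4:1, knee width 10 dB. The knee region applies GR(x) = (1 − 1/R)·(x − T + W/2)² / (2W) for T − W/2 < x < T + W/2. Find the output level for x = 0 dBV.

-1.8375 dBV

x − T + W/2 = 0 − (-2) + 5 = 7.
GR = (1 − 1/4) × 7² / 20 = 0.75 × 49 / 20 = 1.8375 dB.
Output = 0 − 1.8375 = -1.8375 dBV.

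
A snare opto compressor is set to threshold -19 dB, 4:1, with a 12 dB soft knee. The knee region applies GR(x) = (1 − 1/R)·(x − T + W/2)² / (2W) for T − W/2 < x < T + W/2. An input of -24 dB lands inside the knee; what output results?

-24.03125 dB

x − T + W/2 = -24 − (-19) + 6 = 1.
GR = (1 − 1/4) × 1² / 24 = 0.75 × 1 / 24 = 0.03125 dB.
Output = -24 − 0.03125 = -24.03125 dB.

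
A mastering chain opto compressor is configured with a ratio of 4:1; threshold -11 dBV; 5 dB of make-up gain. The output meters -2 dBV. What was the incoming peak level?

Remove make-up: -2 − 5 = -7 dBV.
That's 4 dB above the -11 dBV threshold.
Input overshoot = R × output overshoot = 16 dB → input = -11 + 16 = 5 dBV.

5 dBV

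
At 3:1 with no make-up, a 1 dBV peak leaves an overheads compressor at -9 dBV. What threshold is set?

Let T be the threshold. Output overshoot = (input overshoot)/R, so -9 − T = (1 − T)/3.
3·(-9 − T) = 1 − T → 2·T = -27 − 1 = -28.
T = -28/2 = -14 dBV.

-14 dBV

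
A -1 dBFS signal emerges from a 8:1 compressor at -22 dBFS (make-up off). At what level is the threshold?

-25 dBFS

Gain reduction = -1 − (-22) = 21 dB; output overshoot = GR / (R − 1) = 21 / 7 = 3 dB.
Threshold = output − output overshoot = -22 − 3 = -25 dBFS.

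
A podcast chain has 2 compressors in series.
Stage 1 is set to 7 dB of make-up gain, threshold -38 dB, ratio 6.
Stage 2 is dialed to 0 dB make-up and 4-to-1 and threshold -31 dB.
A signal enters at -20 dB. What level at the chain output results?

-30.25 dB

Stage 1: -20 dB is 18 dB over -38 dB; at 6:1 that becomes 3 dB over, giving -35 dB; +7 dB make-up → -28 dB.
Stage 2: 3 dB above -31 dB, reduced 4:1 to 0.75 dB above → -30.25 dB.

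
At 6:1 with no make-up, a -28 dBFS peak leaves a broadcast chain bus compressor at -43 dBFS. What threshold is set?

-46 dBFS

Input is 18 dB above T (since output overshoot × R = input overshoot: (-43 − T)·6 = -28 − T gives T = -46 dBFS).
Check: -46 + (-28 − (-46))/6 = -46 + 3 = -43 dBFS. ✓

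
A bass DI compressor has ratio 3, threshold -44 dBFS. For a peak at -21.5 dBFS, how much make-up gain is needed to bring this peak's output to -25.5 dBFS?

11 dB

Without make-up, output = threshold + overshoot/3 = -44 + 7.5 = -36.5 dBFS.
Gap to target: 11 dB.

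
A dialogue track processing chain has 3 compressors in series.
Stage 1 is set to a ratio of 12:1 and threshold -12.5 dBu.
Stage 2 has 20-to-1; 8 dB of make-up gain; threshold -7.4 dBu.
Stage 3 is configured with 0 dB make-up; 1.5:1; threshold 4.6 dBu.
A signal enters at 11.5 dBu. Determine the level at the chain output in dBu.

-2.5 dBu

Stage 1: 11.5 dBu is 24 dB over -12.5 dBu; at 12:1 that becomes 2 dB over, giving -10.5 dBu.
Stage 2: -10.5 dBu ≤ -7.4 dBu, so stage 2 doesn't engage; make-up brings it to -2.5 dBu.
Stage 3: -2.5 dBu ≤ 4.6 dBu, so stage 3 doesn't engage; output -2.5 dBu.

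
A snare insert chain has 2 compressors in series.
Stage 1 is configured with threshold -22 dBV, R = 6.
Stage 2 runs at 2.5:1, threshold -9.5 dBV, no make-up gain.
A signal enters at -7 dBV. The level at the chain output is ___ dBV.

-19.5 dBV

Stage 1: 15 dB above -22 dBV, reduced 6:1 to 2.5 dB above → -19.5 dBV.
Stage 2: below threshold (-19.5 ≤ -9.5); passes unchanged; output -19.5 dBV.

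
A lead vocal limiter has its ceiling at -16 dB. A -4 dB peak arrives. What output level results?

-16 dB

At ∞:1, everything above -16 dB is held at the ceiling.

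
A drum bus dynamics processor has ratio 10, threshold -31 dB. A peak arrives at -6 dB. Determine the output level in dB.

-6 dB sits 25 dB over threshold.
10:1 compression reduces that to 25/10 = 2.5 dB over.
That puts the output at -28.5 dB.

-28.5 dB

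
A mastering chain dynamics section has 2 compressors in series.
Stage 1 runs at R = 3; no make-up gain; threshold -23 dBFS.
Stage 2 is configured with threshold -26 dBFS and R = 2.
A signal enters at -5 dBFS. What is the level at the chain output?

-21.5 dBFS

Stage 1: overshoot 18 dB → 18/3 = 6 dB → -17 dBFS.
Stage 2: overshoot 9 dB → 9/2 = 4.5 dB → -21.5 dBFS.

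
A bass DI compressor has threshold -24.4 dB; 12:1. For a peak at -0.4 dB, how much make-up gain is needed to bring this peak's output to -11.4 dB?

Overshoot 24 dB → 24/12 = 2 dB after compression, so the compressed level is -24.4 + 2 = -22.4 dB.
Make-up = target − compressed = -11.4 − (-22.4) = 11 dB.

11 dB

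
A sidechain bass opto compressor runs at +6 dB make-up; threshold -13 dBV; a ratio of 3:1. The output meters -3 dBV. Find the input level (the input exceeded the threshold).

-1 dBV

Stripping the +6 dB make-up gives -9 dBV at the gain stage.
The compressed level sits -9 − (-13) = 4 dB over threshold.
Undo the ratio: input overshoot = 4 × 3 = 12 dB, giving input = -1 dBV.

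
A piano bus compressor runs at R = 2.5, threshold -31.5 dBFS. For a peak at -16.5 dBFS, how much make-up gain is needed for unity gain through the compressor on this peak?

Overshoot 15 dB → 15/2.5 = 6 dB after compression, so the compressed level is -31.5 + 6 = -25.5 dBFS.
Make-up = target − compressed = -16.5 − (-25.5) = 9 dB.

9 dB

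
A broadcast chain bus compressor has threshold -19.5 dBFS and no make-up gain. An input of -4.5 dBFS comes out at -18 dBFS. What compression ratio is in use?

10:1

Input overshoot = -4.5 − (-19.5) = 15 dB; output overshoot = -18 − (-19.5) = 1.5 dB.
Ratio = 15 / 1.5 = 10.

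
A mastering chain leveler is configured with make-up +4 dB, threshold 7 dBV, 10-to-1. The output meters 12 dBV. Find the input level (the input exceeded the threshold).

17 dBV

Stripping the +4 dB make-up gives 8 dBV at the gain stage.
That's 1 dB above the 7 dBV threshold.
Before 10:1 compression the overshoot was 1 × 10 = 10 dB, so input = 7 + 10 = 17 dBV.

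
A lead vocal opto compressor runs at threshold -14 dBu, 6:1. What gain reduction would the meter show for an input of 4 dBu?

4 dBu exceeds the threshold by 18 dB.
At 6:1, output sits 18/6 = 3 dB above threshold.
So the signal is attenuated by 18 − 3 = 15 dB.

15 dB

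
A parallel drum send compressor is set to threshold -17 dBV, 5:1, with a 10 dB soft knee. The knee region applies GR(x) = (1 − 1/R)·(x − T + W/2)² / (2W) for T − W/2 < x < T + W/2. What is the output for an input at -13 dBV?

-16.24 dBV

x − T + W/2 = -13 − (-17) + 5 = 9.
GR = (1 − 1/5) × 9² / 20 = 0.8 × 81 / 20 = 3.24 dB.
Output = -13 − 3.24 = -16.24 dBV.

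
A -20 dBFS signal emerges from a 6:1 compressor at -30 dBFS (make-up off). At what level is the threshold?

Let T be the threshold. Output overshoot = (input overshoot)/R, so -30 − T = (-20 − T)/6.
6·(-30 − T) = -20 − T → 5·T = -180 − (-20) = -160.
T = -160/5 = -32 dBFS.

-32 dBFS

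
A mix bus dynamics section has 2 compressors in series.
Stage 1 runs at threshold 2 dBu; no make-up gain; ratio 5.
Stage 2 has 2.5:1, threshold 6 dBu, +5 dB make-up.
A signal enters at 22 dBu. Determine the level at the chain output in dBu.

Stage 1: 20 dB above 2 dBu, reduced 5:1 to 4 dB above → 6 dBu.
Stage 2: 6 dBu is at or below the 6 dBu threshold — no compression; make-up brings it to 11 dBu.

11 dBu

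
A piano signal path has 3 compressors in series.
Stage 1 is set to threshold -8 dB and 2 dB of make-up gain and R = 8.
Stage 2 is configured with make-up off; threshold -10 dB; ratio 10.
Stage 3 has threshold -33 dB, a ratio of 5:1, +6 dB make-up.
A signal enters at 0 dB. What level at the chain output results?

-22.3 dB

Stage 1: 8 dB above -8 dB, reduced 8:1 to 1 dB above → -7 dB; +2 dB make-up → -5 dB.
Stage 2: overshoot 5 dB → 5/10 = 0.5 dB → -9.5 dB.
Stage 3: 23.5 dB above -33 dB, reduced 5:1 to 4.7 dB above → -28.3 dB; +6 dB make-up → -22.3 dB.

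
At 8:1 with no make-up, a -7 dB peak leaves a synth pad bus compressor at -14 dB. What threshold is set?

Input is 8 dB above T (since output overshoot × R = input overshoot: (-14 − T)·8 = -7 − T gives T = -15 dB).
Check: -15 + (-7 − (-15))/8 = -15 + 1 = -14 dB. ✓

-15 dB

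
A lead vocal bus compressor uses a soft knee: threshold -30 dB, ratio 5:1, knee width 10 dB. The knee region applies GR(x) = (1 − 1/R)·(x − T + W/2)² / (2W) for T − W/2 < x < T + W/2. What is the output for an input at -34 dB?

x − T + W/2 = -34 − (-30) + 5 = 1.
GR = (1 − 1/5) × 1² / 20 = 0.8 × 1 / 20 = 0.04 dB.
Output = -34 − 0.04 = -34.04 dB.

-34.04 dB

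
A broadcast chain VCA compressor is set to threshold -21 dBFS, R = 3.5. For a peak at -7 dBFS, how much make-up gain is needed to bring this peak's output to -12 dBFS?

Overshoot 14 dB → 14/3.5 = 4 dB after compression, so the compressed level is -21 + 4 = -17 dBFS.
Make-up = target − compressed = -12 − (-17) = 5 dB.

5 dB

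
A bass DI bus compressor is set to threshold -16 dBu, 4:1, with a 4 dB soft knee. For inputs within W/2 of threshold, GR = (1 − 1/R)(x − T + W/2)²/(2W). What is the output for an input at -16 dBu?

x − T + W/2 = -16 − (-16) + 2 = 2.
GR = (1 − 1/4) × 2² / 8 = 0.75 × 4 / 8 = 0.375 dB.
Output = -16 − 0.375 = -16.375 dBu.

-16.375 dBu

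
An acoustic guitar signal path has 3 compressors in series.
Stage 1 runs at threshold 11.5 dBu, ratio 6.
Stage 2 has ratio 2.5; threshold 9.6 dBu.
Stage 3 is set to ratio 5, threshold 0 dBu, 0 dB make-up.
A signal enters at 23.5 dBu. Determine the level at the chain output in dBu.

Stage 1: 12 dB above 11.5 dBu, reduced 6:1 to 2 dB above → 13.5 dBu.
Stage 2: 3.9 dB above 9.6 dBu, reduced 2.5:1 to 1.56 dB above → 11.16 dBu.
Stage 3: 11.16 dB above 0 dBu, reduced 5:1 to 2.232 dB above → 2.232 dBu.

2.232 dBu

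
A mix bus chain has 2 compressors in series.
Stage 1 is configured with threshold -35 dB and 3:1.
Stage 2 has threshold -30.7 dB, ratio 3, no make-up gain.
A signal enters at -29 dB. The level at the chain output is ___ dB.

Stage 1: overshoot 6 dB → 6/3 = 2 dB → -33 dB.
Stage 2: below threshold (-33 ≤ -30.7); passes unchanged; output -33 dB.

-33 dB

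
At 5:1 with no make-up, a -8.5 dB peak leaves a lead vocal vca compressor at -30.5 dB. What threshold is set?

-36 dB

Input is 27.5 dB above T (since output overshoot × R = input overshoot: (-30.5 − T)·5 = -8.5 − T gives T = -36 dB).
Check: -36 + (-8.5 − (-36))/5 = -36 + 5.5 = -30.5 dB. ✓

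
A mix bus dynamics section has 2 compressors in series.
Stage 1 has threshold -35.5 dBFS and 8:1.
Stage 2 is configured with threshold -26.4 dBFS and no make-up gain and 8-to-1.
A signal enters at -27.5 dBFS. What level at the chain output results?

-34.5 dBFS

Stage 1: 8 dB above -35.5 dBFS, reduced 8:1 to 1 dB above → -34.5 dBFS.
Stage 2: below threshold (-34.5 ≤ -26.4); passes unchanged; output -34.5 dBFS.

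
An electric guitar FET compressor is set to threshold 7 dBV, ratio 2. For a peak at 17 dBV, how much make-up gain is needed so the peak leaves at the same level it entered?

5 dB

Without make-up, output = threshold + overshoot/2 = 7 + 5 = 12 dBV.
Gap to target: 5 dB.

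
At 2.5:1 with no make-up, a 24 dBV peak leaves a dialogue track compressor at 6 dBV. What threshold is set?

Input is 30 dB above T (since output overshoot × R = input overshoot: (6 − T)·2.5 = 24 − T gives T = -6 dBV).
Check: -6 + (24 − (-6))/2.5 = -6 + 12 = 6 dBV. ✓

-6 dBV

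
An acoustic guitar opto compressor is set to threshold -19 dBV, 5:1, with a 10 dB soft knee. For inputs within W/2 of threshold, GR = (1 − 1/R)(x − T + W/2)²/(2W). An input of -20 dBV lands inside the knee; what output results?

-20.64 dBV

x − T + W/2 = -20 − (-19) + 5 = 4.
GR = (1 − 1/5) × 4² / 20 = 0.8 × 16 / 20 = 0.64 dB.
Output = -20 − 0.64 = -20.64 dBV.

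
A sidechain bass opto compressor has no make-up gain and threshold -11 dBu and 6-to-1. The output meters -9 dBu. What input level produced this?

That's 2 dB above the -11 dBu threshold.
Input overshoot = R × output overshoot = 12 dB → input = -11 + 12 = 1 dBu.

1 dBu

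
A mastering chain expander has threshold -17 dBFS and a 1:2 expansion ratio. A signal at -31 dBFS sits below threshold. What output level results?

-45 dBFS

The input is 14 dB below the -17 dBFS threshold.
A 1:2 expander multiplies undershoot by 2: 14 × 2 = 28 dB below threshold.
Output = -17 − 28 = -45 dBFS.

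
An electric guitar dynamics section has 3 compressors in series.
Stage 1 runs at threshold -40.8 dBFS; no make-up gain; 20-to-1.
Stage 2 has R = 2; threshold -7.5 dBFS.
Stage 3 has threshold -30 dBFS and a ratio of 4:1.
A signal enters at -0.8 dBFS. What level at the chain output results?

Stage 1: -0.8 dBFS is 40 dB over -40.8 dBFS; at 20:1 that becomes 2 dB over, giving -38.8 dBFS.
Stage 2: -38.8 dBFS is at or below the -7.5 dBFS threshold — no compression; output -38.8 dBFS.
Stage 3: -38.8 dBFS is at or below the -30 dBFS threshold — no compression; output -38.8 dBFS.

-38.8 dBFS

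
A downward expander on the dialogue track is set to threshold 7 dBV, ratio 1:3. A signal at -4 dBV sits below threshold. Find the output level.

The input is 11 dB below the 7 dBV threshold.
A 1:3 expander multiplies undershoot by 3: 11 × 3 = 33 dB below threshold.
Output = 7 − 33 = -26 dBV.

-26 dBV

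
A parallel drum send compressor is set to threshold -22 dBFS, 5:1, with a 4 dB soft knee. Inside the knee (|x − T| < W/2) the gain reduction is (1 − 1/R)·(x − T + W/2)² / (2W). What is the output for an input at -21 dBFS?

-21.9 dBFS

x − T + W/2 = -21 − (-22) + 2 = 3.
GR = (1 − 1/5) × 3² / 8 = 0.8 × 9 / 8 = 0.9 dB.
Output = -21 − 0.9 = -21.9 dBFS.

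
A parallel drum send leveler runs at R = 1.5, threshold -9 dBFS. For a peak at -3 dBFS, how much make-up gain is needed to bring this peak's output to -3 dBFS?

Overshoot 6 dB → 6/1.5 = 4 dB after compression, so the compressed level is -9 + 4 = -5 dBFS.
Make-up = target − compressed = -3 − (-5) = 2 dB.

2 dB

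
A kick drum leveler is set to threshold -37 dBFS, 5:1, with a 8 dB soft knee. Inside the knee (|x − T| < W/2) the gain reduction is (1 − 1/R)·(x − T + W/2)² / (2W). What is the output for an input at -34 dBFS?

x − T + W/2 = -34 − (-37) + 4 = 7.
GR = (1 − 1/5) × 7² / 16 = 0.8 × 49 / 16 = 2.45 dB.
Output = -34 − 2.45 = -36.45 dBFS.

-36.45 dBFS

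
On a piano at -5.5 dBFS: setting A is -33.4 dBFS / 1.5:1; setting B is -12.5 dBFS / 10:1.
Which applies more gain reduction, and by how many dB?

A: GR = 27.9 − 27.9/1.5 = 9.3 dB.
B: GR = 7 − 7/10 = 6.3 dB.
A reduces 3 dB more.

A, by 3 dB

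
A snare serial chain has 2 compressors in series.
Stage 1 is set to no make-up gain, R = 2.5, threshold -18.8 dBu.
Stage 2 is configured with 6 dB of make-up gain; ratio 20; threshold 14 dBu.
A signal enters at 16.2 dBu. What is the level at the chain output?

Stage 1: 35 dB above -18.8 dBu, reduced 2.5:1 to 14 dB above → -4.8 dBu.
Stage 2: below threshold (-4.8 ≤ 14); passes unchanged; make-up brings it to 1.2 dBu.

1.2 dBu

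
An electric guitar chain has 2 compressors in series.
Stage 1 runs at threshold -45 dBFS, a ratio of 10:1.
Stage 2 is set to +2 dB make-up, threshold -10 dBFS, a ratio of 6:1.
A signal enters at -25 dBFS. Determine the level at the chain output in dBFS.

-41 dBFS

Stage 1: overshoot 20 dB → 20/10 = 2 dB → -43 dBFS.
Stage 2: below threshold (-43 ≤ -10); passes unchanged; make-up brings it to -41 dBFS.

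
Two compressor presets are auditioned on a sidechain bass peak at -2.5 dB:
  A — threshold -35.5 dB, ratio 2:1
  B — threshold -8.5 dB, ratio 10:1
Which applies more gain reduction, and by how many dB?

A: 33 dB over, compressed to 16.5 dB over, so 16.5 dB of GR.
B: 6 dB over, compressed to 0.6 dB over, so 5.4 dB of GR.
Difference: 11.1 dB in favour of A.

A, by 11.1 dB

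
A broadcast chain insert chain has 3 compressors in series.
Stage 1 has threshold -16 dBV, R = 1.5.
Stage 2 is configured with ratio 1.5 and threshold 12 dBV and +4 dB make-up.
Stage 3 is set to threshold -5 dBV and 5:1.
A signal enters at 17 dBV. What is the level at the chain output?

Stage 1: 33 dB above -16 dBV, reduced 1.5:1 to 22 dB above → 6 dBV.
Stage 2: 6 dBV is at or below the 12 dBV threshold — no compression; make-up brings it to 10 dBV.
Stage 3: 15 dB above -5 dBV, reduced 5:1 to 3 dB above → -2 dBV.

-2 dBV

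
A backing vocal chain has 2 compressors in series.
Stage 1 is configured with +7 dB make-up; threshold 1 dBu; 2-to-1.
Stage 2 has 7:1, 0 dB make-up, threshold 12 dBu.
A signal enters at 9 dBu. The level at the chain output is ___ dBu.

Stage 1: 8 dB above 1 dBu, reduced 2:1 to 4 dB above → 5 dBu; +7 dB make-up → 12 dBu.
Stage 2: 12 dBu ≤ 12 dBu, so stage 2 doesn't engage; output 12 dBu.

12 dBu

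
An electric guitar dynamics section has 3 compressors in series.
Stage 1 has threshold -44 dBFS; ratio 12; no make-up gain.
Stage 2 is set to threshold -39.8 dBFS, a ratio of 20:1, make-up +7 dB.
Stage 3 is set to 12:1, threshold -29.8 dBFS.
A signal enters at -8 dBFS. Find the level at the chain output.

Stage 1: -8 dBFS is 36 dB over -44 dBFS; at 12:1 that becomes 3 dB over, giving -41 dBFS.
Stage 2: below threshold (-41 ≤ -39.8); passes unchanged; make-up brings it to -34 dBFS.
Stage 3: -34 dBFS is at or below the -29.8 dBFS threshold — no compression; output -34 dBFS.

-34 dBFS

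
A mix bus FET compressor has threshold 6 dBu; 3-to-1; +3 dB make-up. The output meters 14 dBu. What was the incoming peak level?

Remove make-up: 14 − 3 = 11 dBu.
Post-compression overshoot = 11 − 6 = 5 dB.
Before 3:1 compression the overshoot was 5 × 3 = 15 dB, so input = 6 + 15 = 21 dBu.

21 dBu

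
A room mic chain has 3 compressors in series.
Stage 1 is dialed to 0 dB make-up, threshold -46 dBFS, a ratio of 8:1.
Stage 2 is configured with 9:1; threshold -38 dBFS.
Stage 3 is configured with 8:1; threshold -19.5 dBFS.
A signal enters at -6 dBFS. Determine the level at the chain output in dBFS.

-41 dBFS

Stage 1: 40 dB above -46 dBFS, reduced 8:1 to 5 dB above → -41 dBFS.
Stage 2: -41 dBFS is at or below the -38 dBFS threshold — no compression; output -41 dBFS.
Stage 3: below threshold (-41 ≤ -19.5); passes unchanged; output -41 dBFS.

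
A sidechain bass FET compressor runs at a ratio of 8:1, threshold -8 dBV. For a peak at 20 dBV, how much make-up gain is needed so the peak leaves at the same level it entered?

24.5 dB

Overshoot 28 dB → 28/8 = 3.5 dB after compression, so the compressed level is -8 + 3.5 = -4.5 dBV.
Make-up = target − compressed = 20 − (-4.5) = 24.5 dB.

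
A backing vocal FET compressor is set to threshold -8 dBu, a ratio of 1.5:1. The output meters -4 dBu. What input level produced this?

The compressed level sits -4 − (-8) = 4 dB over threshold.
Input overshoot = R × output overshoot = 6 dB → input = -8 + 6 = -2 dBu.

-2 dBu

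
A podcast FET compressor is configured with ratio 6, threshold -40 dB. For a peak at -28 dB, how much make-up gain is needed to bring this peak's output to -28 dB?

The peak compresses to -40 + 12/6 = -38 dB.
To reach -28 dB requires -28 − (-38) = 10 dB of make-up.

10 dB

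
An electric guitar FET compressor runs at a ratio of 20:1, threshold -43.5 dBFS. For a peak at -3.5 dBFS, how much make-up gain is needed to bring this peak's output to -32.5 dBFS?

9 dB

Overshoot 40 dB → 40/20 = 2 dB after compression, so the compressed level is -43.5 + 2 = -41.5 dBFS.
Make-up = target − compressed = -32.5 − (-41.5) = 9 dB.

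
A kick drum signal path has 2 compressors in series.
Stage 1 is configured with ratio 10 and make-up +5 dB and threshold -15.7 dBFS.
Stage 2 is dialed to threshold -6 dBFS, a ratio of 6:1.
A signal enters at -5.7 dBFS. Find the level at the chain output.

-9.7 dBFS

Stage 1: -5.7 dBFS is 10 dB over -15.7 dBFS; at 10:1 that becomes 1 dB over, giving -14.7 dBFS; +5 dB make-up → -9.7 dBFS.
Stage 2: below threshold (-9.7 ≤ -6); passes unchanged; output -9.7 dBFS.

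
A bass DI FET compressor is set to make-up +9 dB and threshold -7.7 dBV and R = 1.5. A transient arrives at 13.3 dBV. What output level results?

Overshoot: 13.3 − (-7.7) = 21 dB.
The 21 dB excess becomes 14 dB after 1.5:1 reduction.
So the level is -7.7 + 14 = 6.3 dBV; make-up adds 9 dB, giving 15.3 dBV.

15.3 dBV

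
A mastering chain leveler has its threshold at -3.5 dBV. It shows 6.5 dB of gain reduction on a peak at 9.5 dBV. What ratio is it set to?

Input overshoot = 9.5 − (-3.5) = 13 dB.
Output overshoot = 13 − 6.5 = 6.5 dB.
Ratio = input overshoot / output overshoot = 13 / 6.5 = 2.

2:1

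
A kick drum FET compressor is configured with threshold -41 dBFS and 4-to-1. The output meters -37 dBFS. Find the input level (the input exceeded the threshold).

-25 dBFS

Post-compression overshoot = -37 − (-41) = 4 dB.
Input overshoot = R × output overshoot = 16 dB → input = -41 + 16 = -25 dBFS.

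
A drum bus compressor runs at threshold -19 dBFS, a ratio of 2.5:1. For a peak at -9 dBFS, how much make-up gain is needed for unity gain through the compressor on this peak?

6 dB

Overshoot 10 dB → 10/2.5 = 4 dB after compression, so the compressed level is -19 + 4 = -15 dBFS.
Make-up = target − compressed = -9 − (-15) = 6 dB.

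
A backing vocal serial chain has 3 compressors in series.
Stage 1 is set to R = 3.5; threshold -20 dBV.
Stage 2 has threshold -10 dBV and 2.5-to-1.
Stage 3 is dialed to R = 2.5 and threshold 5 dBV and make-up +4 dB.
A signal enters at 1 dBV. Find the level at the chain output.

Stage 1: 1 dBV is 21 dB over -20 dBV; at 3.5:1 that becomes 6 dB over, giving -14 dBV.
Stage 2: below threshold (-14 ≤ -10); passes unchanged; output -14 dBV.
Stage 3: below threshold (-14 ≤ 5); passes unchanged; make-up brings it to -10 dBV.

-10 dBV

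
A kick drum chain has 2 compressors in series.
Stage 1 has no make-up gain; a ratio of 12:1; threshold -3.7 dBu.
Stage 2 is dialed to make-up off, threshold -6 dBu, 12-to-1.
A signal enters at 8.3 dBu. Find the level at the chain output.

Stage 1: 8.3 dBu is 12 dB over -3.7 dBu; at 12:1 that becomes 1 dB over, giving -2.7 dBu.
Stage 2: 3.3 dB above -6 dBu, reduced 12:1 to 0.275 dB above → -5.725 dBu.

-5.725 dBu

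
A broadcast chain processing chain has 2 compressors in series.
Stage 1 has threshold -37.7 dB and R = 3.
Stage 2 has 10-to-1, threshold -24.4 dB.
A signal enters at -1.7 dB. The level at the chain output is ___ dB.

Stage 1: -1.7 dB is 36 dB over -37.7 dB; at 3:1 that becomes 12 dB over, giving -25.7 dB.
Stage 2: below threshold (-25.7 ≤ -24.4); passes unchanged; output -25.7 dB.

-25.7 dB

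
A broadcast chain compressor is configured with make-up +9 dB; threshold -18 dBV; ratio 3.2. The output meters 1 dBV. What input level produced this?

14 dBV

Stripping the +9 dB make-up gives -8 dBV at the gain stage.
The compressed level sits -8 − (-18) = 10 dB over threshold.
Undo the ratio: input overshoot = 10 × 3.2 = 32 dB, giving input = 14 dBV.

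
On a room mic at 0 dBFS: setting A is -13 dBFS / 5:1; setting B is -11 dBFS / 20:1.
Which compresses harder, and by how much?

B, by 0.05 dB

A: GR = 13 − 13/5 = 10.4 dB.
B: GR = 11 − 11/20 = 10.45 dB.
B reduces 0.05 dB more.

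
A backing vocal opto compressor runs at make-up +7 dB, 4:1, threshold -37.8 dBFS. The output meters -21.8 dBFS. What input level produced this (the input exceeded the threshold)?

-1.8 dBFS

Before make-up, the level was -21.8 − 7 = -28.8 dBFS.
That's 9 dB above the -37.8 dBFS threshold.
Undo the ratio: input overshoot = 9 × 4 = 36 dB, giving input = -1.8 dBFS.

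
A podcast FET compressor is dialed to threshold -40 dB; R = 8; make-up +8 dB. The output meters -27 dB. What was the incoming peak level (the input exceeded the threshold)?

Remove make-up: -27 − 8 = -35 dB.
The compressed level sits -35 − (-40) = 5 dB over threshold.
Before 8:1 compression the overshoot was 5 × 8 = 40 dB, so input = -40 + 40 = 0 dB.

0 dB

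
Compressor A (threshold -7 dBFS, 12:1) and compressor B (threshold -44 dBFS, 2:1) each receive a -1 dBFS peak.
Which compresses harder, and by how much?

A: overshoot 6 dB → output overshoot 0.5 dB → GR 5.5 dB.
B: overshoot 43 dB → output overshoot 21.5 dB → GR 21.5 dB.
B reduces 16 dB more.

B, by 16 dB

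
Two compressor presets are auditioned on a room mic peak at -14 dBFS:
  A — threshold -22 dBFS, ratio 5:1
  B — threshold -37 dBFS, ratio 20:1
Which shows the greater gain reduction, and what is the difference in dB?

A: overshoot 8 dB → output overshoot 1.6 dB → GR 6.4 dB.
B: overshoot 23 dB → output overshoot 1.15 dB → GR 21.85 dB.
B reduces 15.45 dB more.

B, by 15.45 dB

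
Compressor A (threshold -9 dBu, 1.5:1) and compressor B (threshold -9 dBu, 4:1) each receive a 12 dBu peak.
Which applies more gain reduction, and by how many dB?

A: 21 dB over, compressed to 14 dB over, so 7 dB of GR.
B: 21 dB over, compressed to 5.25 dB over, so 15.75 dB of GR.
B applies 8.75 dB more gain reduction.

B, by 8.75 dB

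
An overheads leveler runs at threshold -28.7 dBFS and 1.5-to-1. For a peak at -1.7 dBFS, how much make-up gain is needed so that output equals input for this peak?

9 dB

Without make-up, output = threshold + overshoot/1.5 = -28.7 + 18 = -10.7 dBFS.
Gap to target: 9 dB.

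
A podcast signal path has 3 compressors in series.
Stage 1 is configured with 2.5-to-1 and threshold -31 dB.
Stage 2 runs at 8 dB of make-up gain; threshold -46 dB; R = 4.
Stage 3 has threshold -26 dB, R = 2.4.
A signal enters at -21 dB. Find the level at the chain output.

Stage 1: -21 dB is 10 dB over -31 dB; at 2.5:1 that becomes 4 dB over, giving -27 dB.
Stage 2: overshoot 19 dB → 19/4 = 4.75 dB → -41.25 dB; +8 dB make-up → -33.25 dB.
Stage 3: -33.25 dB ≤ -26 dB, so stage 3 doesn't engage; output -33.25 dB.

-33.25 dB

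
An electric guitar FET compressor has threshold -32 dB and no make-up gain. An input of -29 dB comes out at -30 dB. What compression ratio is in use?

1.5:1

Input overshoot = -29 − (-32) = 3 dB; output overshoot = -30 − (-32) = 2 dB.
Ratio = 3 / 2 = 1.5.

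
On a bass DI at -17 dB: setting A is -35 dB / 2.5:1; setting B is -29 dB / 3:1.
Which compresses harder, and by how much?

A: 18 dB over, compressed to 7.2 dB over, so 10.8 dB of GR.
B: 12 dB over, compressed to 4 dB over, so 8 dB of GR.
A reduces 2.8 dB more.

A, by 2.8 dB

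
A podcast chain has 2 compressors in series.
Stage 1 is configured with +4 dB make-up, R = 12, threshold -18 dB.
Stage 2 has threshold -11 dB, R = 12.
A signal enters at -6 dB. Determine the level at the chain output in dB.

Stage 1: overshoot 12 dB → 12/12 = 1 dB → -17 dB; +4 dB make-up → -13 dB.
Stage 2: below threshold (-13 ≤ -11); passes unchanged; output -13 dB.

-13 dB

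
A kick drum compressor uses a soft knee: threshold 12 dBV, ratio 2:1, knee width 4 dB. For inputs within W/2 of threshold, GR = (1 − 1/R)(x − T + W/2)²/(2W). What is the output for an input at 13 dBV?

12.4375 dBV

x − T + W/2 = 13 − 12 + 2 = 3.
GR = (1 − 1/2) × 3² / 8 = 0.5 × 9 / 8 = 0.5625 dB.
Output = 13 − 0.5625 = 12.4375 dBV.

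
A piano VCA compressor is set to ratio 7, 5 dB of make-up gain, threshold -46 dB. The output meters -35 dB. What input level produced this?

Remove make-up: -35 − 5 = -40 dB.
That's 6 dB above the -46 dB threshold.
Undo the ratio: input overshoot = 6 × 7 = 42 dB, giving input = -4 dB.

-4 dB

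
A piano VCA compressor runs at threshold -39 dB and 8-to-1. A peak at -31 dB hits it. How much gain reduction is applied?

7 dB

-31 dB exceeds the threshold by 8 dB.
A 8:1 ratio leaves 1 dB of that excess.
So the signal is attenuated by 8 − 1 = 7 dB.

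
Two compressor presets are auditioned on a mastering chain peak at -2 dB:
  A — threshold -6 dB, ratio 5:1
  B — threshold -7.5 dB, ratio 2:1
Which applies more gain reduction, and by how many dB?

A, by 0.45 dB

A: overshoot 4 dB → output overshoot 0.8 dB → GR 3.2 dB.
B: overshoot 5.5 dB → output overshoot 2.75 dB → GR 2.75 dB.
Difference: 0.45 dB in favour of A.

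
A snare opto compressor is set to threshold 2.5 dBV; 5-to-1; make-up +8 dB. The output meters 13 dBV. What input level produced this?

15 dBV

Remove make-up: 13 − 8 = 5 dBV.
The compressed level sits 5 − 2.5 = 2.5 dB over threshold.
Input overshoot = R × output overshoot = 12.5 dB → input = 2.5 + 12.5 = 15 dBV.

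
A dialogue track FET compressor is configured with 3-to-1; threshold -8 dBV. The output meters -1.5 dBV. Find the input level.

11.5 dBV

The compressed level sits -1.5 − (-8) = 6.5 dB over threshold.
Undo the ratio: input overshoot = 6.5 × 3 = 19.5 dB, giving input = 11.5 dBV.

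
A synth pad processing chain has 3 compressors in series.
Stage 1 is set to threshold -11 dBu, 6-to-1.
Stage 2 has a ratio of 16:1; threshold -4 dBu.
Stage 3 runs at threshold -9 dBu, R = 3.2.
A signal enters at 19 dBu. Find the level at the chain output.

-8.0625 dBu

Stage 1: 30 dB above -11 dBu, reduced 6:1 to 5 dB above → -6 dBu.
Stage 2: -6 dBu ≤ -4 dBu, so stage 2 doesn't engage; output -6 dBu.
Stage 3: 3 dB above -9 dBu, reduced 3.2:1 to 0.9375 dB above → -8.0625 dBu.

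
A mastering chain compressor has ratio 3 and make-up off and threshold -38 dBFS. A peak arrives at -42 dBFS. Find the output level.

-42 dBFS

-42 dBFS is 4 dB below the -38 dBFS threshold, so no gain reduction is applied.
Output = input = -42 dBFS.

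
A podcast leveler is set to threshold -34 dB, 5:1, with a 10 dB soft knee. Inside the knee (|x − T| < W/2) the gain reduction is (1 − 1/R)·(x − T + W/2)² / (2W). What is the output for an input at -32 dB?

x − T + W/2 = -32 − (-34) + 5 = 7.
GR = (1 − 1/5) × 7² / 20 = 0.8 × 49 / 20 = 1.96 dB.
Output = -32 − 1.96 = -33.96 dB.

-33.96 dB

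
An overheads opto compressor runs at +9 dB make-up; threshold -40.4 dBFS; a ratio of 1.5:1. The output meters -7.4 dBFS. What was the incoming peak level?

Stripping the +9 dB make-up gives -16.4 dBFS at the gain stage.
Post-compression overshoot = -16.4 − (-40.4) = 24 dB.
Undo the ratio: input overshoot = 24 × 1.5 = 36 dB, giving input = -4.4 dBFS.

-4.4 dBFS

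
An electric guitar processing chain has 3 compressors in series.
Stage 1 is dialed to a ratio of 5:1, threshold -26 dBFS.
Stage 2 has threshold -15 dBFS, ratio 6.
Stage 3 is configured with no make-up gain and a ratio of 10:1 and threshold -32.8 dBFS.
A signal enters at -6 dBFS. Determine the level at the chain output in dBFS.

-31.72 dBFS

Stage 1: overshoot 20 dB → 20/5 = 4 dB → -22 dBFS.
Stage 2: below threshold (-22 ≤ -15); passes unchanged; output -22 dBFS.
Stage 3: 10.8 dB above -32.8 dBFS, reduced 10:1 to 1.08 dB above → -31.72 dBFS.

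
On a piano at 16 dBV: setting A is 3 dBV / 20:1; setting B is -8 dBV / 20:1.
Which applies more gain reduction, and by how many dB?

B, by 10.45 dB

A: GR = 13 − 13/20 = 12.35 dB.
B: GR = 24 − 24/20 = 22.8 dB.
B applies 10.45 dB more gain reduction.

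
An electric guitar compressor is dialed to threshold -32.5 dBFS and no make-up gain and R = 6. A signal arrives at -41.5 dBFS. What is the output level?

-41.5 dBFS

-41.5 dBFS is 9 dB below the -32.5 dBFS threshold, so no gain reduction is applied.
Output = input = -41.5 dBFS.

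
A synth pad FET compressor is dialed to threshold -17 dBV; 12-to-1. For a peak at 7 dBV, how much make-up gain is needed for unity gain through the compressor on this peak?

22 dB

Without make-up, output = threshold + overshoot/12 = -17 + 2 = -15 dBV.
Gap to target: 22 dB.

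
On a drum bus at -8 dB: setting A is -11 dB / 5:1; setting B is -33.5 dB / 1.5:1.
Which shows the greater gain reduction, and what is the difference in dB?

B, by 6.1 dB

A: GR = 3 − 3/5 = 2.4 dB.
B: GR = 25.5 − 25.5/1.5 = 8.5 dB.
Difference: 6.1 dB in favour of B.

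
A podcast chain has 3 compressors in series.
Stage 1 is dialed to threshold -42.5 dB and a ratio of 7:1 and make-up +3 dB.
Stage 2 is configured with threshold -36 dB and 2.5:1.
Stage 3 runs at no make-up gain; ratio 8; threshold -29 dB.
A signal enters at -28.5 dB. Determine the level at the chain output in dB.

-37.5 dB

Stage 1: overshoot 14 dB → 14/7 = 2 dB → -40.5 dB; +3 dB make-up → -37.5 dB.
Stage 2: -37.5 dB is at or below the -36 dB threshold — no compression; output -37.5 dB.
Stage 3: below threshold (-37.5 ≤ -29); passes unchanged; output -37.5 dB.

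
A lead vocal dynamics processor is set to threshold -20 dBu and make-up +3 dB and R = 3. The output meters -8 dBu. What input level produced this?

Before make-up, the level was -8 − 3 = -11 dBu.
The compressed level sits -11 − (-20) = 9 dB over threshold.
Input overshoot = R × output overshoot = 27 dB → input = -20 + 27 = 7 dBu.

7 dBu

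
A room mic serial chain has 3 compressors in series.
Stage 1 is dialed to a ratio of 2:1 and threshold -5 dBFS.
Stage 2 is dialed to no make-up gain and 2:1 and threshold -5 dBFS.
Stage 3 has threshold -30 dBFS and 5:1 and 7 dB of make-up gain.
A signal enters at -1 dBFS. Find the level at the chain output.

Stage 1: -1 dBFS is 4 dB over -5 dBFS; at 2:1 that becomes 2 dB over, giving -3 dBFS.
Stage 2: 2 dB above -5 dBFS, reduced 2:1 to 1 dB above → -4 dBFS.
Stage 3: 26 dB above -30 dBFS, reduced 5:1 to 5.2 dB above → -24.8 dBFS; +7 dB make-up → -17.8 dBFS.

-17.8 dBFS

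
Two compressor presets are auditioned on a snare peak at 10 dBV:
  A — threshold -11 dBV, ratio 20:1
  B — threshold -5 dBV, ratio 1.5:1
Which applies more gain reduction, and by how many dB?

A: GR = 21 − 21/20 = 19.95 dB.
B: GR = 15 − 15/1.5 = 5 dB.
A reduces 14.95 dB more.

A, by 14.95 dB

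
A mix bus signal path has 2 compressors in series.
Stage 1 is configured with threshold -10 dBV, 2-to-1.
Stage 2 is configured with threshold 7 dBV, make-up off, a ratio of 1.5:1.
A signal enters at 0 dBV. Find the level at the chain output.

Stage 1: overshoot 10 dB → 10/2 = 5 dB → -5 dBV.
Stage 2: -5 dBV is at or below the 7 dBV threshold — no compression; output -5 dBV.

-5 dBV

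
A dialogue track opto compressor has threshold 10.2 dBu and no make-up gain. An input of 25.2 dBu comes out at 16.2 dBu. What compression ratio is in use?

Input overshoot = 25.2 − 10.2 = 15 dB; output overshoot = 16.2 − 10.2 = 6 dB.
Ratio = 15 / 6 = 2.5.

2.5:1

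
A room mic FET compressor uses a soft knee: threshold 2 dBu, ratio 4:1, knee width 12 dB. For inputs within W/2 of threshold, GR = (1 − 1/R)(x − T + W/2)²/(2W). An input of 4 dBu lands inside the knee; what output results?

x − T + W/2 = 4 − 2 + 6 = 8.
GR = (1 − 1/4) × 8² / 24 = 0.75 × 64 / 24 = 2 dB.
Output = 4 − 2 = 2 dBu.

2 dBu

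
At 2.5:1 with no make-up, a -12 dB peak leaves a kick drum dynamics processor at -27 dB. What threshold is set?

-37 dB

Input is 25 dB above T (since output overshoot × R = input overshoot: (-27 − T)·2.5 = -12 − T gives T = -37 dB).
Check: -37 + (-12 − (-37))/2.5 = -37 + 10 = -27 dB. ✓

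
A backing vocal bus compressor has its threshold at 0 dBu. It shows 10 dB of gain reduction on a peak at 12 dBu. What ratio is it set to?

Input overshoot = 12 − 0 = 12 dB.
Output overshoot = 12 − 10 = 2 dB.
Ratio = input overshoot / output overshoot = 12 / 2 = 6.

6:1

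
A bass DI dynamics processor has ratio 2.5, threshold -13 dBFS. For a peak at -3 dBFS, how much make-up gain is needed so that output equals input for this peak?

6 dB

Without make-up, output = threshold + overshoot/2.5 = -13 + 4 = -9 dBFS.
Gap to target: 6 dB.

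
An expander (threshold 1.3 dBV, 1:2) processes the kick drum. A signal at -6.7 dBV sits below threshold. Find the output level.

Below threshold, a 1:2 expander applies gain = (2−1)×(T − x) of attenuation.
(2−1) × 8 = 8 dB, so output = -6.7 − 8 = -14.7 dBV.

-14.7 dBV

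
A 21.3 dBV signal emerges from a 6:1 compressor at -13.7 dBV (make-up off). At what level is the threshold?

-20.7 dBV

Gain reduction = 21.3 − (-13.7) = 35 dB; output overshoot = GR / (R − 1) = 35 / 5 = 7 dB.
Threshold = output − output overshoot = -13.7 − 7 = -20.7 dBV.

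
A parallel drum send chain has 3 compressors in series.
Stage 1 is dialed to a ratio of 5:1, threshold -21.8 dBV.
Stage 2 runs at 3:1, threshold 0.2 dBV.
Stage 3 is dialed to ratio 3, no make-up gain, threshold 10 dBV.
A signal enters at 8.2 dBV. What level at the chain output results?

-15.8 dBV

Stage 1: 30 dB above -21.8 dBV, reduced 5:1 to 6 dB above → -15.8 dBV.
Stage 2: -15.8 dBV ≤ 0.2 dBV, so stage 2 doesn't engage; output -15.8 dBV.
Stage 3: -15.8 dBV ≤ 10 dBV, so stage 3 doesn't engage; output -15.8 dBV.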